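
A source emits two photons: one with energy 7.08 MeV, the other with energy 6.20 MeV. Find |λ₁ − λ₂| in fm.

24.9 fm

Using λ = hc/E: λ₁ = 1.751e-13 m, λ₂ = 2.000e-13 m.
|Δλ| = |1.751e-13 − 2.000e-13| = 2.49e-14 m = 24.9 fm.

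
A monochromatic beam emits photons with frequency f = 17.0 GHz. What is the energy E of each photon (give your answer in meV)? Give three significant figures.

(h = 6.62607015 × 10^-34 J·s, 1 eV = 1.602176634 × 10^-19 J.)
First convert: f = 17.0 GHz = 1.70 × 10^10 Hz.
Since E = hf for a photon, E = 1.126 × 10^-23 J.
Converting to meV: E = 0.07031 meV ≈ 0.0703 meV.

0.0703 meV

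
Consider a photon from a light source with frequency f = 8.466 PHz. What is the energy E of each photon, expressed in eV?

35.0 eV

Convert to SI: f = 8.466 PHz = 8.466 × 10^15 Hz.
For a photon E = hf, so E = 5.610 × 10^-18 J.
Converting to eV: E = 35.01 eV ≈ 35.0 eV.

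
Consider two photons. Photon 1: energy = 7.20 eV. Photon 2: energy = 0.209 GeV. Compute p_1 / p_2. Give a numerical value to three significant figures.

p_1 = 3.848·10^-27 kg·m/s (from energy = 7.20 eV, via p = E/c).
p_2 = 1.117·10^-19 kg·m/s (from energy = 0.209 GeV, via p = E/c).
Ratio = 3.848·10^-27 / 1.117·10^-19 = 3.44·10^-8.

3.44·10^-8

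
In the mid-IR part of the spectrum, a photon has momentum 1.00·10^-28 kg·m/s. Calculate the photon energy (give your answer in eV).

Since E = pc for a photon, E = 2.998·10^-20 J.
Converting to eV: E = 0.1871 eV ≈ 0.187 eV.

0.187 eV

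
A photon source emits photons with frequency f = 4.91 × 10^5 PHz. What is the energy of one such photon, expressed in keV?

In SI units: f = 4.91 × 10^5 PHz = 4.91 × 10^20 Hz.
Since E = hf for a photon, E = 3.253 × 10^-13 J.
Converting to keV: E = 2031 keV ≈ 2030 keV.

2030 keV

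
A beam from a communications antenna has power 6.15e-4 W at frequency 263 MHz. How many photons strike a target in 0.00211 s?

7.45e18 photons

Total energy: E_total = P·t = 6.15e-4 × 0.00211 = 1.298e-6 J.
Per-photon energy: E = 1.743e-25 J.
N = E_total / E_photon = 7.45e18.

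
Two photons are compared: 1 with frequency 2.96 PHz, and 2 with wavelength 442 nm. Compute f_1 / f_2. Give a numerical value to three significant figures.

4.36

f_1 = 2.960 × 10^15 Hz (from frequency = 2.96 PHz, via f given directly).
f_2 = 6.783 × 10^14 Hz (from wavelength = 442 nm, via f = c/λ).
Ratio = 2.960 × 10^15 / 6.783 × 10^14 = 4.36.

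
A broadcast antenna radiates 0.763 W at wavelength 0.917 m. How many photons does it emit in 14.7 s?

5.18 × 10^25 photons

Total energy: E_total = P·t = 0.763 × 14.7 = 11.22 J.
Per-photon energy: E = 2.166 × 10^-25 J.
N = E_total / E_photon = 5.18 × 10^25.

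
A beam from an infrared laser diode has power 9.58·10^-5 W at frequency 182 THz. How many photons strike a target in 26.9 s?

2.14·10^16 photons

Total energy: E_total = P·t = 9.58·10^-5 × 26.9 = 0.002577 J.
Per-photon energy: E = 1.206·10^-19 J.
N = E_total / E_photon = 2.14·10^16.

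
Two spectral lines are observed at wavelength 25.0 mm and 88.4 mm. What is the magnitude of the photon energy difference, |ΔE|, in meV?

Using E = hc/λ: E₁ = 7.946e-24 J, E₂ = 2.247e-24 J.
|ΔE| = |7.946e-24 − 2.247e-24| = 5.70e-24 J = 0.0356 meV.

0.0356 meV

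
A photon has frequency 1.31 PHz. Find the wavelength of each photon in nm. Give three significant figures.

229 nm

Use c = 2.99792458·10^8 m/s.
In SI units: f = 1.31 PHz = 1.31·10^15 Hz.
Since λ = c/f for a photon, λ = 2.288·10^-7 m.
Converting to nm: λ = 228.8 nm ≈ 229 nm.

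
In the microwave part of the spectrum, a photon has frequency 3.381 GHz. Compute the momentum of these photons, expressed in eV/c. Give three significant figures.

Convert to SI: f = 3.381 GHz = 3.381 × 10^9 Hz.
For a photon p = hf/c, so p = 7.473 × 10^-33 kg·m/s.
Converting to eV/c: p = 1.398 × 10^-5 eV/c ≈ 1.40 × 10^-5 eV/c.

1.40 × 10^-5 eV/c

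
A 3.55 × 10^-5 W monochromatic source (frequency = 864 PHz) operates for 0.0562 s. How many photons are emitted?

Total energy: E_total = P·t = 3.55 × 10^-5 × 0.0562 = 1.995 × 10^-6 J.
Per-photon energy: E = 5.725 × 10^-16 J.
N = E_total / E_photon = 3.48 × 10^9.

3.48 × 10^9 photons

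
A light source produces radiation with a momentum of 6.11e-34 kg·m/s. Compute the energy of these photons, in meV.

1.14e-3 meV

Apply E = pc: E = 1.832e-25 J.
Converting to meV: E = 0.001143 meV ≈ 1.14e-3 meV.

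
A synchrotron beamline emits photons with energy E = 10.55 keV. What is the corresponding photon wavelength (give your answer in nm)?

In SI units: E = 10.55 keV = 1.6903e-15 J.
Apply λ = hc/E: λ = 1.175e-10 m.
Converting to nm: λ = 0.1175 nm ≈ 0.118 nm.

0.118 nm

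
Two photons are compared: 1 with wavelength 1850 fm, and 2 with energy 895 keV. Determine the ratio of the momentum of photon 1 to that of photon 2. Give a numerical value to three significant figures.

p_1 = 3.582e-22 kg·m/s (from wavelength = 1850 fm, via p = h/λ).
p_2 = 4.783e-22 kg·m/s (from energy = 895 keV, via p = E/c).
Ratio = 3.582e-22 / 4.783e-22 = 0.749.

0.749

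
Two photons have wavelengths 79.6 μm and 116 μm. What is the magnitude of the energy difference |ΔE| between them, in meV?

Using E = hc/λ: E₁ = 2.496e-21 J, E₂ = 1.712e-21 J.
|ΔE| = |2.496e-21 − 1.712e-21| = 7.83e-22 J = 4.89 meV.

4.89 meV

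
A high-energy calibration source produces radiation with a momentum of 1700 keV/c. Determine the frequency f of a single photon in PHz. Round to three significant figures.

4.11e5 PHz

First convert: p = 1700 keV/c = 9.0853e-22 kg·m/s.
The photon relation is f = pc/h, giving f = 4.111e20 Hz.
Converting to PHz: f = 411100 PHz ≈ 4.11e5 PHz.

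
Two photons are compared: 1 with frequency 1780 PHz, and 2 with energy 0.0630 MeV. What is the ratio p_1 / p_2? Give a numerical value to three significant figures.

p_1 = 3.934·10^-24 kg·m/s (from frequency = 1780 PHz, via p = hf/c).
p_2 = 3.367·10^-23 kg·m/s (from energy = 0.0630 MeV, via p = E/c).
Ratio = 3.934·10^-24 / 3.367·10^-23 = 0.117.

0.117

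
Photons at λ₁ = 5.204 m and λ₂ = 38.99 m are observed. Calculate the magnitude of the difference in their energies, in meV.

2.06e-4 meV

Using E = hc/λ: E₁ = 3.8172e-26 J, E₂ = 5.0948e-27 J.
|ΔE| = |3.8172e-26 − 5.0948e-27| = 3.31e-26 J = 2.06e-4 meV.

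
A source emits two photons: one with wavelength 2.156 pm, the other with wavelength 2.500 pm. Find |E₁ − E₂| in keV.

Using E = hc/λ: E₁ = 9.2136e-14 J, E₂ = 7.9458e-14 J.
|ΔE| = |9.2136e-14 − 7.9458e-14| = 1.27e-14 J = 79.1 keV.

79.1 keV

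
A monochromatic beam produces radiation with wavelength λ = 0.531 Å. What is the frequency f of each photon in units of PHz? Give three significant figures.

(c = 2.99792458e8 m/s.)
Convert to SI: λ = 0.531 Å = 5.31e-11 m.
Since f = c/λ for a photon, f = 5.646e18 Hz.
Converting to PHz: f = 5646 PHz ≈ 5650 PHz.

5650 PHz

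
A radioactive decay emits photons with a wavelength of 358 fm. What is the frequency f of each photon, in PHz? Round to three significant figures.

Take c = 2.99792458e8 m/s.
First convert: λ = 358 fm = 3.58e-13 m.
For a photon f = c/λ, so f = 8.374e20 Hz.
Converting to PHz: f = 837400 PHz ≈ 8.37e5 PHz.

8.37e5 PHz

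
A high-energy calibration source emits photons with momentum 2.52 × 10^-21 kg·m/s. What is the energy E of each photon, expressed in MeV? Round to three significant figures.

4.72 MeV

Use c = 2.99792458 × 10^8 m/s, 1 eV = 1.602176634 × 10^-19 J.
Apply E = pc: E = 7.555 × 10^-13 J.
Converting to MeV: E = 4.715 MeV ≈ 4.72 MeV.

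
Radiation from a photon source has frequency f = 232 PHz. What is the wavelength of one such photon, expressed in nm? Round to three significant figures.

In SI units: f = 232 PHz = 2.32·10^17 Hz.
The photon relation is λ = c/f, giving λ = 1.292·10^-9 m.
Converting to nm: λ = 1.292 nm ≈ 1.29 nm.

1.29 nm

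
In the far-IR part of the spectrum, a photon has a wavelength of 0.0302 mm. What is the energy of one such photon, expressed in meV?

41.1 meV

(h = 6.62607015e-34 J·s, c = 2.99792458e8 m/s, 1 eV = 1.602176634e-19 J.)
In SI units: λ = 0.0302 mm = 3.02e-5 m.
The photon relation is E = hc/λ, giving E = 6.578e-21 J.
Converting to meV: E = 41.05 meV ≈ 41.1 meV.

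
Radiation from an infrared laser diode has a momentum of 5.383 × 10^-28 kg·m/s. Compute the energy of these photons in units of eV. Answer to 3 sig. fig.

1.01 eV

Since E = pc for a photon, E = 1.614 × 10^-19 J.
Converting to eV: E = 1.007 eV ≈ 1.01 eV.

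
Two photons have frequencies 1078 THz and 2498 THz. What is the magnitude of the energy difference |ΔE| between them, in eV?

Using E = hf: E₁ = 7.1429 × 10^-19 J, E₂ = 1.6552 × 10^-18 J.
|ΔE| = |7.1429 × 10^-19 − 1.6552 × 10^-18| = 9.41 × 10^-19 J = 5.87 eV.

5.87 eV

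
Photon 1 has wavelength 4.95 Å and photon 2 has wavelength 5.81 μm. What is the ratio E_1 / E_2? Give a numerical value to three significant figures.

1.17·10^4

E_1 = 4.013·10^-16 J (from wavelength = 4.95 Å, via E = hc/λ).
E_2 = 3.419·10^-20 J (from wavelength = 5.81 μm, via E = hc/λ).
Ratio = 4.013·10^-16 / 3.419·10^-20 = 1.17·10^4.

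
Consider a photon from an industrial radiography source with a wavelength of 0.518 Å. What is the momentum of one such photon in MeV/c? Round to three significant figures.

Take h = 6.62607015 × 10^-34 J·s, c = 2.99792458 × 10^8 m/s, 1 eV = 1.602176634 × 10^-19 J.
In SI units: λ = 0.518 Å = 5.18 × 10^-11 m.
Since p = h/λ for a photon, p = 1.279 × 10^-23 kg·m/s.
Converting to MeV/c: p = 0.02394 MeV/c ≈ 0.0239 MeV/c.

0.0239 MeV/c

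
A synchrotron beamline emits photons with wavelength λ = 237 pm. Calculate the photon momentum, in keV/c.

5.23 keV/c

First convert: λ = 237 pm = 2.37 × 10^-10 m.
Since p = h/λ for a photon, p = 2.796 × 10^-24 kg·m/s.
Converting to keV/c: p = 5.231 keV/c ≈ 5.23 keV/c.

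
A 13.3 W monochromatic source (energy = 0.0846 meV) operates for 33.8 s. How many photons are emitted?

3.32 × 10^25 photons

Total energy: E_total = P·t = 13.3 × 33.8 = 449.5 J.
Per-photon energy: E = 1.355 × 10^-23 J.
N = E_total / E_photon = 3.32 × 10^25.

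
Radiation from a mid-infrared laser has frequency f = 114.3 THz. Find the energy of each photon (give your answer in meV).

Take h = 6.62607015 × 10^-34 J·s, 1 eV = 1.602176634 × 10^-19 J.
First convert: f = 114.3 THz = 1.143 × 10^14 Hz.
Since E = hf for a photon, E = 7.574 × 10^-20 J.
Converting to meV: E = 472.7 meV ≈ 473 meV.

473 meV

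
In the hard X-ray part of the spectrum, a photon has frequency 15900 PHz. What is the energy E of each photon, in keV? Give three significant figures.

65.8 keV

Use h = 6.62607015 × 10^-34 J·s, 1 eV = 1.602176634 × 10^-19 J.
In SI units: f = 15900 PHz = 1.59 × 10^19 Hz.
For a photon E = hf, so E = 1.054 × 10^-14 J.
Converting to keV: E = 65.76 keV ≈ 65.8 keV.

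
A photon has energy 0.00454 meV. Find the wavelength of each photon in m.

0.273 m

In SI units: E = 0.00454 meV = 7.2739 × 10^-25 J.
Apply λ = hc/E: λ = 0.2731 m.
So λ ≈ 0.273 m.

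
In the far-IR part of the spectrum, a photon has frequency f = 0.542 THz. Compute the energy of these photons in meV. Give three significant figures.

2.24 meV

(h = 6.62607015 × 10^-34 J·s, 1 eV = 1.602176634 × 10^-19 J.)
In SI units: f = 0.542 THz = 5.42 × 10^11 Hz.
Since E = hf for a photon, E = 3.591 × 10^-22 J.
Converting to meV: E = 2.242 meV ≈ 2.24 meV.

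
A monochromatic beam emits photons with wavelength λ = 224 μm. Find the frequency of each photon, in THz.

Convert to SI: λ = 224 μm = 2.24e-4 m.
Since f = c/λ for a photon, f = 1.338e12 Hz.
Converting to THz: f = 1.338 THz ≈ 1.34 THz.

1.34 THz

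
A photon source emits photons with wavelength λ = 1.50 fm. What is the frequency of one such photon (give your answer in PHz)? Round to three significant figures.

2.00e8 PHz

First convert: λ = 1.50 fm = 1.50e-15 m.
For a photon f = c/λ, so f = 1.999e23 Hz.
Converting to PHz: f = 1.999e8 PHz ≈ 2.00e8 PHz.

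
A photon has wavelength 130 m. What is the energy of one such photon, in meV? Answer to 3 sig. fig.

9.54e-6 meV

For a photon E = hc/λ, so E = 1.528e-27 J.
Converting to meV: E = 9.537e-6 meV ≈ 9.54e-6 meV.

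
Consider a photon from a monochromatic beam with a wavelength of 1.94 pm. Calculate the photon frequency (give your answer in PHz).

Convert to SI: λ = 1.94 pm = 1.94e-12 m.
For a photon f = c/λ, so f = 1.545e20 Hz.
Converting to PHz: f = 154500 PHz ≈ 1.55e5 PHz.

1.55e5 PHz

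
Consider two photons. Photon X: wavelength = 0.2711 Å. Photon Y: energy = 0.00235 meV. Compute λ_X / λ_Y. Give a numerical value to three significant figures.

λ_X = 2.711 × 10^-11 m (from wavelength = 0.2711 Å, via λ given directly).
λ_Y = 0.5276 m (from energy = 0.00235 meV, via λ = hc/E).
Ratio = 2.711 × 10^-11 / 0.5276 = 5.14 × 10^-11.

5.14 × 10^-11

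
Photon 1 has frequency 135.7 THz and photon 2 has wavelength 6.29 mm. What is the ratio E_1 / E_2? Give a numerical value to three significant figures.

E_1 = 8.992·10^-20 J (from frequency = 135.7 THz, via E = hf).
E_2 = 3.158·10^-23 J (from wavelength = 6.29 mm, via E = hc/λ).
Ratio = 8.992·10^-20 / 3.158·10^-23 = 2850.

2850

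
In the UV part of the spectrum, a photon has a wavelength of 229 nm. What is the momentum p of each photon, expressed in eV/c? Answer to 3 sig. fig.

First convert: λ = 229 nm = 2.29 × 10^-7 m.
For a photon p = h/λ, so p = 2.893 × 10^-27 kg·m/s.
Converting to eV/c: p = 5.414 eV/c ≈ 5.41 eV/c.

5.41 eV/c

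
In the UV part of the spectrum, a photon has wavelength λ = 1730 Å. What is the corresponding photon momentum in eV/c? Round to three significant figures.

Convert to SI: λ = 1730 Å = 1.73e-7 m.
Since p = h/λ for a photon, p = 3.830e-27 kg·m/s.
Converting to eV/c: p = 7.167 eV/c ≈ 7.17 eV/c.

7.17 eV/c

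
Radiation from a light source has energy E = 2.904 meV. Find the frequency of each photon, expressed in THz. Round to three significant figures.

Convert to SI: E = 2.904 meV = 4.6527·10^-22 J.
The photon relation is f = E/h, giving f = 7.022·10^11 Hz.
Converting to THz: f = 0.7022 THz ≈ 0.702 THz.

0.702 THz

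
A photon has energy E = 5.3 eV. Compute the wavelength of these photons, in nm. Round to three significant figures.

(h = 6.62607015e-34 J·s, c = 2.99792458e8 m/s, 1 eV = 1.602176634e-19 J.)
Convert to SI: E = 5.3 eV = 8.4915e-19 J.
Since λ = hc/E for a photon, λ = 2.339e-7 m.
Converting to nm: λ = 233.9 nm ≈ 234 nm.

234 nm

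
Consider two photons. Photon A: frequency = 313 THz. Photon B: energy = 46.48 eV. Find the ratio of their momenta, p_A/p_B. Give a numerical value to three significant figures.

p_A = 6.918 × 10^-28 kg·m/s (from frequency = 313 THz, via p = hf/c).
p_B = 2.484 × 10^-26 kg·m/s (from energy = 46.48 eV, via p = E/c).
Ratio = 6.918 × 10^-28 / 2.484 × 10^-26 = 0.0278.

0.0278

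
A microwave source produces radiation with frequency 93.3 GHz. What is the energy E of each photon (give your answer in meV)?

0.386 meV

Convert to SI: f = 93.3 GHz = 9.33e10 Hz.
For a photon E = hf, so E = 6.182e-23 J.
Converting to meV: E = 0.3859 meV ≈ 0.386 meV.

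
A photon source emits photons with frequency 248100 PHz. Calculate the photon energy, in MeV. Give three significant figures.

1.03 MeV

Use h = 6.62607015e-34 J·s, 1 eV = 1.602176634e-19 J.
Convert to SI: f = 248100 PHz = 2.481e20 Hz.
The photon relation is E = hf, giving E = 1.644e-13 J.
Converting to MeV: E = 1.026 MeV ≈ 1.03 MeV.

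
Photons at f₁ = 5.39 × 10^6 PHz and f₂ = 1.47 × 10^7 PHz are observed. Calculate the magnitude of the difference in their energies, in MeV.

Using E = hf: E₁ = 3.571 × 10^-12 J, E₂ = 9.740 × 10^-12 J.
|ΔE| = |3.571 × 10^-12 − 9.740 × 10^-12| = 6.17 × 10^-12 J = 38.5 MeV.

38.5 MeV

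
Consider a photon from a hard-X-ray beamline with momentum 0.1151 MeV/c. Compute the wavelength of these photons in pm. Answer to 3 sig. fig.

10.8 pm

Use h = 6.62607015 × 10^-34 J·s, c = 2.99792458 × 10^8 m/s, 1 eV = 1.602176634 × 10^-19 J.
First convert: p = 0.1151 MeV/c = 6.1513 × 10^-23 kg·m/s.
Apply λ = h/p: λ = 1.077 × 10^-11 m.
Converting to pm: λ = 10.77 pm ≈ 10.8 pm.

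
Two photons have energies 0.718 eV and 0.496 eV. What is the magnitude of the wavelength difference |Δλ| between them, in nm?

773 nm

Using λ = hc/E: λ₁ = 1.727 × 10^-6 m, λ₂ = 2.500 × 10^-6 m.
|Δλ| = |1.727 × 10^-6 − 2.500 × 10^-6| = 7.73 × 10^-7 m = 773 nm.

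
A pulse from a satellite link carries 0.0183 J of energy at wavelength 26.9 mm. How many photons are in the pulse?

2.48 × 10^21 photons

Per-photon energy: E = 7.385 × 10^-24 J (from wavelength = 26.9 mm).
N = E_total / E_photon = 0.0183 J / 7.385 × 10^-24 J = 2.48 × 10^21.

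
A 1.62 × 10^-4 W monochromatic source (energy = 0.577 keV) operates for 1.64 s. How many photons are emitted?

2.87 × 10^12 photons

Total energy: E_total = P·t = 1.62 × 10^-4 × 1.64 = 2.657 × 10^-4 J.
Per-photon energy: E = 9.245 × 10^-17 J.
N = E_total / E_photon = 2.87 × 10^12.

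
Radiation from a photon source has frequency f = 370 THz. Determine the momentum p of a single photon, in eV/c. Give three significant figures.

1.53 eV/c

Use h = 6.62607015·10^-34 J·s, c = 2.99792458·10^8 m/s, 1 eV = 1.602176634·10^-19 J.
First convert: f = 370 THz = 3.7·10^14 Hz.
Since p = hf/c for a photon, p = 8.178·10^-28 kg·m/s.
Converting to eV/c: p = 1.530 eV/c ≈ 1.53 eV/c.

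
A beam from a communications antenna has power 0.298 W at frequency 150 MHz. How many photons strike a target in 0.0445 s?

1.33·10^23 photons

Total energy: E_total = P·t = 0.298 × 0.0445 = 0.01326 J.
Per-photon energy: E = 9.939·10^-26 J.
N = E_total / E_photon = 1.33·10^23.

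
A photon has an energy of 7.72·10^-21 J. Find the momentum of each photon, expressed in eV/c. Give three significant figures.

0.0482 eV/c

(c = 2.99792458·10^8 m/s, 1 eV = 1.602176634·10^-19 J.)
Apply p = E/c: p = 2.575·10^-29 kg·m/s.
Converting to eV/c: p = 0.04818 eV/c ≈ 0.0482 eV/c.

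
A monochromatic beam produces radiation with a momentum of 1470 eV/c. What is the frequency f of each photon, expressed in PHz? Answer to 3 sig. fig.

Use h = 6.62607015e-34 J·s, c = 2.99792458e8 m/s, 1 eV = 1.602176634e-19 J.
First convert: p = 1470 eV/c = 7.8561e-25 kg·m/s.
Apply f = pc/h: f = 3.554e17 Hz.
Converting to PHz: f = 355.4 PHz ≈ 355 PHz.

355 PHz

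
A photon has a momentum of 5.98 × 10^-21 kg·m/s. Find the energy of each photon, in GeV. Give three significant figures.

Use c = 2.99792458 × 10^8 m/s, 1 eV = 1.602176634 × 10^-19 J.
For a photon E = pc, so E = 1.793 × 10^-12 J.
Converting to GeV: E = 0.01119 GeV ≈ 0.0112 GeV.

0.0112 GeV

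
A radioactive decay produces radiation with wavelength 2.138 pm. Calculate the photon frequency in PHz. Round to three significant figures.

Convert to SI: λ = 2.138 pm = 2.138e-12 m.
The photon relation is f = c/λ, giving f = 1.402e20 Hz.
Converting to PHz: f = 140200 PHz ≈ 1.40e5 PHz.

1.40e5 PHz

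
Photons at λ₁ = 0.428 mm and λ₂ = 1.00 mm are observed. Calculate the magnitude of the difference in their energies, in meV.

1.66 meV

Using E = hc/λ: E₁ = 4.641 × 10^-22 J, E₂ = 1.986 × 10^-22 J.
|ΔE| = |4.641 × 10^-22 − 1.986 × 10^-22| = 2.65 × 10^-22 J = 1.66 meV.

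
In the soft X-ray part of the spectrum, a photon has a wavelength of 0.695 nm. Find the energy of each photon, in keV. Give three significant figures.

In SI units: λ = 0.695 nm = 6.95·10^-10 m.
For a photon E = hc/λ, so E = 2.858·10^-16 J.
Converting to keV: E = 1.784 keV ≈ 1.78 keV.

1.78 keV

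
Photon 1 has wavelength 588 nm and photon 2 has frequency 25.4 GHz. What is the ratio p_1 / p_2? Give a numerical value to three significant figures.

p_1 = 1.127 × 10^-27 kg·m/s (from wavelength = 588 nm, via p = h/λ).
p_2 = 5.614 × 10^-32 kg·m/s (from frequency = 25.4 GHz, via p = hf/c).
Ratio = 1.127 × 10^-27 / 5.614 × 10^-32 = 2.01 × 10^4.

2.01 × 10^4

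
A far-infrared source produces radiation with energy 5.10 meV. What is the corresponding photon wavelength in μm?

243 μm

Use h = 6.62607015 × 10^-34 J·s, c = 2.99792458 × 10^8 m/s, 1 eV = 1.602176634 × 10^-19 J.
First convert: E = 5.10 meV = 8.1711 × 10^-22 J.
Since λ = hc/E for a photon, λ = 2.431 × 10^-4 m.
Converting to μm: λ = 243.1 μm ≈ 243 μm.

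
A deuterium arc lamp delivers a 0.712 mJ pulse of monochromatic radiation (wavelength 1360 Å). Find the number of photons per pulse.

Per-photon energy: E = 1.461e-18 J (from wavelength = 1360 Å).
N = E_total / E_photon = 7.12e-4 J / 1.461e-18 J = 4.87e14.

4.87e14 photons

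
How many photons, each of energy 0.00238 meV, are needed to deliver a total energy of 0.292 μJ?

Per-photon energy: E = 3.813e-25 J (from energy = 0.00238 meV).
N = E_total / E_photon = 2.92e-7 J / 3.813e-25 J = 7.66e17.

7.66e17 photons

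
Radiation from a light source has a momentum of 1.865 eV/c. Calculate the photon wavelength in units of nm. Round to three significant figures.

Take h = 6.62607015 × 10^-34 J·s, c = 2.99792458 × 10^8 m/s, 1 eV = 1.602176634 × 10^-19 J.
In SI units: p = 1.865 eV/c = 9.9671 × 10^-28 kg·m/s.
For a photon λ = h/p, so λ = 6.648 × 10^-7 m.
Converting to nm: λ = 664.8 nm ≈ 665 nm.

665 nm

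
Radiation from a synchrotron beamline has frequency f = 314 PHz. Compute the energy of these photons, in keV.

First convert: f = 314 PHz = 3.14 × 10^17 Hz.
The photon relation is E = hf, giving E = 2.081 × 10^-16 J.
Converting to keV: E = 1.299 keV ≈ 1.30 keV.

1.30 keV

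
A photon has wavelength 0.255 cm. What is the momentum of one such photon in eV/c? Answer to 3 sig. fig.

4.86e-4 eV/c

Take h = 6.62607015e-34 J·s, c = 2.99792458e8 m/s, 1 eV = 1.602176634e-19 J.
Convert to SI: λ = 0.255 cm = 0.00255 m.
For a photon p = h/λ, so p = 2.598e-31 kg·m/s.
Converting to eV/c: p = 4.862e-4 eV/c ≈ 4.86e-4 eV/c.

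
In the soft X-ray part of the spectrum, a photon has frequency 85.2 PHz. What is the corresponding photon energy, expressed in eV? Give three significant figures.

(h = 6.62607015e-34 J·s, 1 eV = 1.602176634e-19 J.)
First convert: f = 85.2 PHz = 8.52e16 Hz.
Apply E = hf: E = 5.645e-17 J.
Converting to eV: E = 352.4 eV ≈ 352 eV.

352 eV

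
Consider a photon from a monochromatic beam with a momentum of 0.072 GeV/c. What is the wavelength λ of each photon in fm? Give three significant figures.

Use h = 6.62607015 × 10^-34 J·s, c = 2.99792458 × 10^8 m/s, 1 eV = 1.602176634 × 10^-19 J.
In SI units: p = 0.072 GeV/c = 3.8479 × 10^-20 kg·m/s.
Since λ = h/p for a photon, λ = 1.722 × 10^-14 m.
Converting to fm: λ = 17.22 fm ≈ 17.2 fm.

17.2 fm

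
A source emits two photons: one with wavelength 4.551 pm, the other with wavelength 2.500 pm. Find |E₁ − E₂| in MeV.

0.224 MeV

Using E = hc/λ: E₁ = 4.3649 × 10^-14 J, E₂ = 7.9458 × 10^-14 J.
|ΔE| = |4.3649 × 10^-14 − 7.9458 × 10^-14| = 3.58 × 10^-14 J = 0.224 MeV.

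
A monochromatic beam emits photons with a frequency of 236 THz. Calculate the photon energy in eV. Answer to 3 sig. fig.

0.976 eV

In SI units: f = 236 THz = 2.36·10^14 Hz.
Since E = hf for a photon, E = 1.564·10^-19 J.
Converting to eV: E = 0.9760 eV ≈ 0.976 eV.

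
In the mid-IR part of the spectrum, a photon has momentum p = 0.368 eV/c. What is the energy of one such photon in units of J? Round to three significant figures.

5.90e-20 J

In SI units: p = 0.368 eV/c = 1.9667e-28 kg·m/s.
Since E = pc for a photon, E = 5.896e-20 J.
So E ≈ 5.90e-20 J.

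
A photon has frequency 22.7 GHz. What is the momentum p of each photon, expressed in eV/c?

Use h = 6.62607015 × 10^-34 J·s, c = 2.99792458 × 10^8 m/s, 1 eV = 1.602176634 × 10^-19 J.
First convert: f = 22.7 GHz = 2.27 × 10^10 Hz.
Since p = hf/c for a photon, p = 5.017 × 10^-32 kg·m/s.
Converting to eV/c: p = 9.388 × 10^-5 eV/c ≈ 9.39 × 10^-5 eV/c.

9.39 × 10^-5 eV/c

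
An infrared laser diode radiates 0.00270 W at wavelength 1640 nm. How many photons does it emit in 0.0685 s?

Total energy: E_total = P·t = 0.00270 × 0.0685 = 1.850e-4 J.
Per-photon energy: E = 1.211e-19 J.
N = E_total / E_photon = 1.53e15.

1.53e15 photons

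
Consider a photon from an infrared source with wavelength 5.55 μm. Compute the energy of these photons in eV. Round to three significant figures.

First convert: λ = 5.55 μm = 5.55 × 10^-6 m.
For a photon E = hc/λ, so E = 3.579 × 10^-20 J.
Converting to eV: E = 0.2234 eV ≈ 0.223 eV.

0.223 eV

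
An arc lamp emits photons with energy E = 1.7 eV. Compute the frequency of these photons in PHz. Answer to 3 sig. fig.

0.411 PHz

Use h = 6.62607015e-34 J·s, 1 eV = 1.602176634e-19 J.
First convert: E = 1.7 eV = 2.7237e-19 J.
For a photon f = E/h, so f = 4.111e14 Hz.
Converting to PHz: f = 0.4111 PHz ≈ 0.411 PHz.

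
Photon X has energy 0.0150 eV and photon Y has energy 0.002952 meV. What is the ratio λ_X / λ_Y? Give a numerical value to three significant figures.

λ_X = 8.266e-5 m (from energy = 0.0150 eV, via λ = hc/E).
λ_Y = 0.4200 m (from energy = 0.002952 meV, via λ = hc/E).
Ratio = 8.266e-5 / 0.4200 = 1.97e-4.

1.97e-4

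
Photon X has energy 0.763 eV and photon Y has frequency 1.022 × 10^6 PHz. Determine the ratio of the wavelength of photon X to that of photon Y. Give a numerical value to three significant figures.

5.54 × 10^6

λ_X = 1.625 × 10^-6 m (from energy = 0.763 eV, via λ = hc/E).
λ_Y = 2.933 × 10^-13 m (from frequency = 1.022 × 10^6 PHz, via λ = c/f).
Ratio = 1.625 × 10^-6 / 2.933 × 10^-13 = 5.54 × 10^6.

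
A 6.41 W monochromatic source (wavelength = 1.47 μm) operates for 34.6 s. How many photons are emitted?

Total energy: E_total = P·t = 6.41 × 34.6 = 221.8 J.
Per-photon energy: E = 1.351·10^-19 J.
N = E_total / E_photon = 1.64·10^21.

1.64·10^21 photons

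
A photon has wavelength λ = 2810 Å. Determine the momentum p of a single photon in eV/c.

Convert to SI: λ = 2810 Å = 2.81 × 10^-7 m.
Apply p = h/λ: p = 2.358 × 10^-27 kg·m/s.
Converting to eV/c: p = 4.412 eV/c ≈ 4.41 eV/c.

4.41 eV/c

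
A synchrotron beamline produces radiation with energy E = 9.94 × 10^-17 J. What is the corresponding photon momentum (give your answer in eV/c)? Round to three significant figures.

620 eV/c

Use c = 2.99792458 × 10^8 m/s, 1 eV = 1.602176634 × 10^-19 J.
For a photon p = E/c, so p = 3.316 × 10^-25 kg·m/s.
Converting to eV/c: p = 620.4 eV/c ≈ 620 eV/c.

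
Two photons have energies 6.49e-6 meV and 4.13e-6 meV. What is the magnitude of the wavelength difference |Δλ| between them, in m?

109 m

Using λ = hc/E: λ₁ = 191.0 m, λ₂ = 300.2 m.
|Δλ| = |191.0 − 300.2| = 109 m.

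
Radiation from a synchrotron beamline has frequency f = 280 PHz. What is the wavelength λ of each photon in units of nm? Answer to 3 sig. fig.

(c = 2.99792458 × 10^8 m/s.)
In SI units: f = 280 PHz = 2.8 × 10^17 Hz.
Since λ = c/f for a photon, λ = 1.071 × 10^-9 m.
Converting to nm: λ = 1.071 nm ≈ 1.07 nm.

1.07 nm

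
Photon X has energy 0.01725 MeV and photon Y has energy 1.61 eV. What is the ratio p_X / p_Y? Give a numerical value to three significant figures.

1.07 × 10^4

p_X = 9.219 × 10^-24 kg·m/s (from energy = 0.01725 MeV, via p = E/c).
p_Y = 8.604 × 10^-28 kg·m/s (from energy = 1.61 eV, via p = E/c).
Ratio = 9.219 × 10^-24 / 8.604 × 10^-28 = 1.07 × 10^4.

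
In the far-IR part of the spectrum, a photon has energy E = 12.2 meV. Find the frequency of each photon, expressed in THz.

Take h = 6.62607015 × 10^-34 J·s, 1 eV = 1.602176634 × 10^-19 J.
First convert: E = 12.2 meV = 1.9547 × 10^-21 J.
Since f = E/h for a photon, f = 2.950 × 10^12 Hz.
Converting to THz: f = 2.950 THz ≈ 2.95 THz.

2.95 THz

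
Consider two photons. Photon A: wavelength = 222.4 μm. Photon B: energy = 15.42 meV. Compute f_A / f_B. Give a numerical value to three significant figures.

f_A = 1.348e12 Hz (from wavelength = 222.4 μm, via f = c/λ).
f_B = 3.729e12 Hz (from energy = 15.42 meV, via f = E/h).
Ratio = 1.348e12 / 3.729e12 = 0.362.

0.362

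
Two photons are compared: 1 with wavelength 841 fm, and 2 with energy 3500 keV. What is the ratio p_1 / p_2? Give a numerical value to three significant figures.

0.421

p_1 = 7.879e-22 kg·m/s (from wavelength = 841 fm, via p = h/λ).
p_2 = 1.871e-21 kg·m/s (from energy = 3500 keV, via p = E/c).
Ratio = 7.879e-22 / 1.871e-21 = 0.421.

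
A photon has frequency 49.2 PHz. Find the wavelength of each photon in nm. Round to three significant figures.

6.09 nm

Convert to SI: f = 49.2 PHz = 4.92e16 Hz.
Since λ = c/f for a photon, λ = 6.093e-9 m.
Converting to nm: λ = 6.093 nm ≈ 6.09 nm.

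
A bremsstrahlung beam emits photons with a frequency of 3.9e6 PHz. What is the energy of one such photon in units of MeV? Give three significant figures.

First convert: f = 3.9e6 PHz = 3.9e21 Hz.
Since E = hf for a photon, E = 2.584e-12 J.
Converting to MeV: E = 16.13 MeV ≈ 16.1 MeV.

16.1 MeV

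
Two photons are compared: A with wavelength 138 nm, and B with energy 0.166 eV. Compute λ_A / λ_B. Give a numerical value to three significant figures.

λ_A = 1.380e-7 m (from wavelength = 138 nm, via λ given directly).
λ_B = 7.469e-6 m (from energy = 0.166 eV, via λ = hc/E).
Ratio = 1.380e-7 / 7.469e-6 = 0.0185.

0.0185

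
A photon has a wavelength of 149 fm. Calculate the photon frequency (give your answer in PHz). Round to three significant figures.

Convert to SI: λ = 149 fm = 1.49 × 10^-13 m.
Apply f = c/λ: f = 2.012 × 10^21 Hz.
Converting to PHz: f = 2.012 × 10^6 PHz ≈ 2.01 × 10^6 PHz.

2.01 × 10^6 PHz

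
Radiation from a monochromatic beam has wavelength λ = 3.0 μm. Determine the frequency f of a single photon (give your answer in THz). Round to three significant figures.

99.9 THz

Use c = 2.99792458e8 m/s.
Convert to SI: λ = 3.0 μm = 3.0e-6 m.
The photon relation is f = c/λ, giving f = 9.993e13 Hz.
Converting to THz: f = 99.93 THz ≈ 99.9 THz.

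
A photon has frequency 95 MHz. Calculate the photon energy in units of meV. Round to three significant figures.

3.93 × 10^-4 meV

Convert to SI: f = 95 MHz = 9.5 × 10^7 Hz.
The photon relation is E = hf, giving E = 6.295 × 10^-26 J.
Converting to meV: E = 3.929 × 10^-4 meV ≈ 3.93 × 10^-4 meV.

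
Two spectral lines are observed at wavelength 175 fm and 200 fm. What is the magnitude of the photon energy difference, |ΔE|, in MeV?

Using E = hc/λ: E₁ = 1.135e-12 J, E₂ = 9.932e-13 J.
|ΔE| = |1.135e-12 − 9.932e-13| = 1.42e-13 J = 0.886 MeV.

0.886 MeV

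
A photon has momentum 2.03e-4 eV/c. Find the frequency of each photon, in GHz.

(h = 6.62607015e-34 J·s, c = 2.99792458e8 m/s, 1 eV = 1.602176634e-19 J.)
First convert: p = 2.03e-4 eV/c = 1.0849e-31 kg·m/s.
Apply f = pc/h: f = 4.909e10 Hz.
Converting to GHz: f = 49.09 GHz ≈ 49.1 GHz.

49.1 GHz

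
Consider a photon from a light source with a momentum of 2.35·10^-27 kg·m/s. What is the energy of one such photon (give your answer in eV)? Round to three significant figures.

Take c = 2.99792458·10^8 m/s, 1 eV = 1.602176634·10^-19 J.
For a photon E = pc, so E = 7.045·10^-19 J.
Converting to eV: E = 4.397 eV ≈ 4.40 eV.

4.40 eV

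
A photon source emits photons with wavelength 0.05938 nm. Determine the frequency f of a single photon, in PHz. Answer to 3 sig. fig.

5050 PHz

In SI units: λ = 0.05938 nm = 5.938 × 10^-11 m.
Since f = c/λ for a photon, f = 5.049 × 10^18 Hz.
Converting to PHz: f = 5049 PHz ≈ 5050 PHz.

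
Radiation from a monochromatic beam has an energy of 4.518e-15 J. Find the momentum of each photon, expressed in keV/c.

28.2 keV/c

Apply p = E/c: p = 1.507e-23 kg·m/s.
Converting to keV/c: p = 28.20 keV/c ≈ 28.2 keV/c.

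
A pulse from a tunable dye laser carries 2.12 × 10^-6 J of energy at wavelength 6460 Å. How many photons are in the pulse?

6.89 × 10^12 photons

Per-photon energy: E = 3.075 × 10^-19 J (from wavelength = 6460 Å).
N = E_total / E_photon = 2.12 × 10^-6 J / 3.075 × 10^-19 J = 6.89 × 10^12.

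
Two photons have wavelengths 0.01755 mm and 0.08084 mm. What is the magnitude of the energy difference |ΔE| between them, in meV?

55.3 meV

Using E = hc/λ: E₁ = 1.1319 × 10^-20 J, E₂ = 2.4573 × 10^-21 J.
|ΔE| = |1.1319 × 10^-20 − 2.4573 × 10^-21| = 8.86 × 10^-21 J = 55.3 meV.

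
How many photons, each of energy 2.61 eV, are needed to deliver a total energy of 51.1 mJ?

1.22 × 10^17 photons

Per-photon energy: E = 4.182 × 10^-19 J (from energy = 2.61 eV).
N = E_total / E_photon = 0.0511 J / 4.182 × 10^-19 J = 1.22 × 10^17.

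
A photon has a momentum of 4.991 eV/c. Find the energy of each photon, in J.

(c = 2.99792458 × 10^8 m/s, 1 eV = 1.602176634 × 10^-19 J.)
Convert to SI: p = 4.991 eV/c = 2.6673 × 10^-27 kg·m/s.
Apply E = pc: E = 7.996 × 10^-19 J.
So E ≈ 8.00 × 10^-19 J.

8.00 × 10^-19 J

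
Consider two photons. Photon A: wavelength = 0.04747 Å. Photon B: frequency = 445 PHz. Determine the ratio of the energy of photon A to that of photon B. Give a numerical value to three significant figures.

E_A = 4.185e-14 J (from wavelength = 0.04747 Å, via E = hc/λ).
E_B = 2.949e-16 J (from frequency = 445 PHz, via E = hf).
Ratio = 4.185e-14 / 2.949e-16 = 142.

142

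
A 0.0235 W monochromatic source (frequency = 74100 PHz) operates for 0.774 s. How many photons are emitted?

3.70·10^11 photons

Total energy: E_total = P·t = 0.0235 × 0.774 = 0.01819 J.
Per-photon energy: E = 4.910·10^-14 J.
N = E_total / E_photon = 3.70·10^11.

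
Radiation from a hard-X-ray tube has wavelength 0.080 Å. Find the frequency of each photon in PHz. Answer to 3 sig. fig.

3.75e4 PHz

First convert: λ = 0.080 Å = 8.0e-12 m.
For a photon f = c/λ, so f = 3.747e19 Hz.
Converting to PHz: f = 37470 PHz ≈ 3.75e4 PHz.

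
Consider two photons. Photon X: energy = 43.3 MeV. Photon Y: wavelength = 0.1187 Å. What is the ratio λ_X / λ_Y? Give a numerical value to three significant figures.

2.41e-3

λ_X = 2.863e-14 m (from energy = 43.3 MeV, via λ = hc/E).
λ_Y = 1.187e-11 m (from wavelength = 0.1187 Å, via λ given directly).
Ratio = 2.863e-14 / 1.187e-11 = 2.41e-3.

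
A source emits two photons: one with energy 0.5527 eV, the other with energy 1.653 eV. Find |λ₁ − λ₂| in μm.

Using λ = hc/E: λ₁ = 2.2432 × 10^-6 m, λ₂ = 7.5006 × 10^-7 m.
|Δλ| = |2.2432 × 10^-6 − 7.5006 × 10^-7| = 1.49 × 10^-6 m = 1.49 μm.

1.49 μm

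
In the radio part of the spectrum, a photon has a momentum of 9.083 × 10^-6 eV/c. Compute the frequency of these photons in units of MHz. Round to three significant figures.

2200 MHz

Use h = 6.62607015 × 10^-34 J·s, c = 2.99792458 × 10^8 m/s, 1 eV = 1.602176634 × 10^-19 J.
Convert to SI: p = 9.083 × 10^-6 eV/c = 4.8542 × 10^-33 kg·m/s.
Apply f = pc/h: f = 2.196 × 10^9 Hz.
Converting to MHz: f = 2196 MHz ≈ 2200 MHz.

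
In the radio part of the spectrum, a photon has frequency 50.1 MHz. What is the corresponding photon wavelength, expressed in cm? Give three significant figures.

Take c = 2.99792458 × 10^8 m/s.
Convert to SI: f = 50.1 MHz = 5.01 × 10^7 Hz.
Apply λ = c/f: λ = 5.984 m.
Converting to cm: λ = 598.4 cm ≈ 598 cm.

598 cm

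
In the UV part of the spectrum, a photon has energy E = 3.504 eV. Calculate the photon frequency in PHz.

0.847 PHz

Convert to SI: E = 3.504 eV = 5.6140·10^-19 J.
For a photon f = E/h, so f = 8.473·10^14 Hz.
Converting to PHz: f = 0.8473 PHz ≈ 0.847 PHz.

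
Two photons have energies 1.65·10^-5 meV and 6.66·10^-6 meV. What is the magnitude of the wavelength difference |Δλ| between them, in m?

111 m

Using λ = hc/E: λ₁ = 75.14 m, λ₂ = 186.2 m.
|Δλ| = |75.14 − 186.2| = 111 m.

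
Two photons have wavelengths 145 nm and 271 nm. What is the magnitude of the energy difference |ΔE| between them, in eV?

3.98 eV

Using E = hc/λ: E₁ = 1.370e-18 J, E₂ = 7.330e-19 J.
|ΔE| = |1.370e-18 − 7.330e-19| = 6.37e-19 J = 3.98 eV.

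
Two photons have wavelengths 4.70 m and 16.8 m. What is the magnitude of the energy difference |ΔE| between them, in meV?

1.90e-4 meV

Using E = hc/λ: E₁ = 4.226e-26 J, E₂ = 1.182e-26 J.
|ΔE| = |4.226e-26 − 1.182e-26| = 3.04e-26 J = 1.90e-4 meV.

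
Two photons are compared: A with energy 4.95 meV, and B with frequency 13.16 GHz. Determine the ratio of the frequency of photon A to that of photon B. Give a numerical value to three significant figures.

91.0

f_A = 1.197e12 Hz (from energy = 4.95 meV, via f = E/h).
f_B = 1.316e10 Hz (from frequency = 13.16 GHz, via f given directly).
Ratio = 1.197e12 / 1.316e10 = 91.0.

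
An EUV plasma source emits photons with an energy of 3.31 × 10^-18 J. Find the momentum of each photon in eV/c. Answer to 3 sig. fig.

20.7 eV/c

Since p = E/c for a photon, p = 1.104 × 10^-26 kg·m/s.
Converting to eV/c: p = 20.66 eV/c ≈ 20.7 eV/c.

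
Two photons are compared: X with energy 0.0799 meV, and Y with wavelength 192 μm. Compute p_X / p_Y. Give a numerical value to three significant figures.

0.0124

p_X = 4.270e-32 kg·m/s (from energy = 0.0799 meV, via p = E/c).
p_Y = 3.451e-30 kg·m/s (from wavelength = 192 μm, via p = h/λ).
Ratio = 4.270e-32 / 3.451e-30 = 0.0124.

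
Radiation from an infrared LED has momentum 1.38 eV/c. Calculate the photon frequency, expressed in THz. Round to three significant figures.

334 THz

Use h = 6.62607015 × 10^-34 J·s, c = 2.99792458 × 10^8 m/s, 1 eV = 1.602176634 × 10^-19 J.
In SI units: p = 1.38 eV/c = 7.3751 × 10^-28 kg·m/s.
For a photon f = pc/h, so f = 3.337 × 10^14 Hz.
Converting to THz: f = 333.7 THz ≈ 334 THz.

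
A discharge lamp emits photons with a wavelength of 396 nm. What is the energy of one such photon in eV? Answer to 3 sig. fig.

3.13 eV

Use h = 6.62607015 × 10^-34 J·s, c = 2.99792458 × 10^8 m/s, 1 eV = 1.602176634 × 10^-19 J.
In SI units: λ = 396 nm = 3.96 × 10^-7 m.
Apply E = hc/λ: E = 5.016 × 10^-19 J.
Converting to eV: E = 3.131 eV ≈ 3.13 eV.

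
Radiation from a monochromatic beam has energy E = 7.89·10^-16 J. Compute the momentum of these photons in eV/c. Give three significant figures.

4920 eV/c

Since p = E/c for a photon, p = 2.632·10^-24 kg·m/s.
Converting to eV/c: p = 4925 eV/c ≈ 4920 eV/c.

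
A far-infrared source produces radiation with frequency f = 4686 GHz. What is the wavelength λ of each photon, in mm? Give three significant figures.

First convert: f = 4686 GHz = 4.686 × 10^12 Hz.
The photon relation is λ = c/f, giving λ = 6.398 × 10^-5 m.
Converting to mm: λ = 0.06398 mm ≈ 0.0640 mm.

0.0640 mm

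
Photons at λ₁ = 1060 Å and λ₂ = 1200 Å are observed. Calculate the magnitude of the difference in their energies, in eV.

1.36 eV

Using E = hc/λ: E₁ = 1.874e-18 J, E₂ = 1.655e-18 J.
|ΔE| = |1.874e-18 − 1.655e-18| = 2.19e-19 J = 1.36 eV.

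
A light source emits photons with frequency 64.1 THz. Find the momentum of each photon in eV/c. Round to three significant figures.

Use h = 6.62607015 × 10^-34 J·s, c = 2.99792458 × 10^8 m/s, 1 eV = 1.602176634 × 10^-19 J.
Convert to SI: f = 64.1 THz = 6.41 × 10^13 Hz.
The photon relation is p = hf/c, giving p = 1.417 × 10^-28 kg·m/s.
Converting to eV/c: p = 0.2651 eV/c ≈ 0.265 eV/c.

0.265 eV/c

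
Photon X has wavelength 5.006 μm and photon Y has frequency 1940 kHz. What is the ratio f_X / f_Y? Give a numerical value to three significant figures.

3.09e7

f_X = 5.989e13 Hz (from wavelength = 5.006 μm, via f = c/λ).
f_Y = 1.940e6 Hz (from frequency = 1940 kHz, via f given directly).
Ratio = 5.989e13 / 1.940e6 = 3.09e7.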